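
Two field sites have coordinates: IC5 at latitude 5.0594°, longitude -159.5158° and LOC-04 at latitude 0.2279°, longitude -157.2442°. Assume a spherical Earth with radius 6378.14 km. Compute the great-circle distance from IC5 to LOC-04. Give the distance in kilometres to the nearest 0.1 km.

Δφ = -4.8315°,  Δλ = 2.2716°
a = sin²(Δφ/2) + cos φ₁ cos φ₂ sin²(Δλ/2) = 0.002168
c = 2·arcsin(√a) = 0.093158 rad = 5.3376°
d = R·c = 6378.14 × 0.093158 = 594.2 km

594.2 km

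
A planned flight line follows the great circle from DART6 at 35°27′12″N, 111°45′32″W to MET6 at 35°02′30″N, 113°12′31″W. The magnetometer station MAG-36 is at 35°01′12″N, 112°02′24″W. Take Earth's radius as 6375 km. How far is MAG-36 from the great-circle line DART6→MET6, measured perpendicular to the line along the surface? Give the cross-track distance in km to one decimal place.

37.4 km

DART6: φ = +35.45333°, λ = -111.75889°
MET6: φ = +35.04167°, λ = -113.20861°
MAG-36: φ = +35.02000°, λ = -112.04000°
δ₁₃ = central angle DART6→MAG-36 = 0.008559 rad  (haversine)
θ₁₃ = bearing DART6→MAG-36 = 207.998°,  θ₁₂ = bearing DART6→MET6 = 251.246°
dₓₜ = R·arcsin(sin δ₁₃ · sin(θ₁₃ − θ₁₂)) = 6375·arcsin(0.00856·sin(-43.248°)) = -37.385 km
|dₓₜ| = 37.385 km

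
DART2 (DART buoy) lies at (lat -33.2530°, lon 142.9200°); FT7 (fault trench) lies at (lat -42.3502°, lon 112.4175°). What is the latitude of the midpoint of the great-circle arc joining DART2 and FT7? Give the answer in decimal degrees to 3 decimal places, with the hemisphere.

38.797°S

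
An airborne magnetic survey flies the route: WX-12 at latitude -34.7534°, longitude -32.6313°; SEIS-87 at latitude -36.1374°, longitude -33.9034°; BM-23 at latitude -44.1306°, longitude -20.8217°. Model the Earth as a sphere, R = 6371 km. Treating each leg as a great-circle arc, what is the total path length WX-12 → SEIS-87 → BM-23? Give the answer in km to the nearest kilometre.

1613 km

WX-12→SEIS-87: c = 0.030176 rad, d = 192.25 km
SEIS-87→BM-23: c = 0.222986 rad, d = 1420.65 km
Total = 192.25 + 1420.65 = 1612.90 km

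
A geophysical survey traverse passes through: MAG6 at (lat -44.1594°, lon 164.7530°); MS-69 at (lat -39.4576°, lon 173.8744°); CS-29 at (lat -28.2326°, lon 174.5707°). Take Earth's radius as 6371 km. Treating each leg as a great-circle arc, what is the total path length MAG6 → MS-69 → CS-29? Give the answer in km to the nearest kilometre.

MAG6→MS-69: c = 0.144135 rad, d = 918.28 km
MS-69→CS-29: c = 0.196171 rad, d = 1249.81 km
Total = 918.28 + 1249.81 = 2168.09 km

2168 km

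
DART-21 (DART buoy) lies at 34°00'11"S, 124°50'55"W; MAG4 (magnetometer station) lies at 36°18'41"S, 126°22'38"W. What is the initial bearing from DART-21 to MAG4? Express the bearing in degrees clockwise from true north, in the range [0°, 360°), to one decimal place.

208.0°

DART-21: φ = -34.00306°, λ = -124.84861°
MAG4: φ = -36.31139°, λ = -126.37722°
Δλ = -1.5286°
y = sin Δλ · cos φ₂ = -0.021496
x = cos φ₁ sin φ₂ − sin φ₁ cos φ₂ cos Δλ = -0.040437
θ = atan2(y, x) = -152.0056° → 207.9944° (mod 360°)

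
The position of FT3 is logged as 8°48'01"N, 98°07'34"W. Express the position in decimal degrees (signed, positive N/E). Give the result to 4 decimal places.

lat: 8.8003° N → +8.8003°
lon: 98.1261° W → -98.1261°

+8.8003°, -98.1261°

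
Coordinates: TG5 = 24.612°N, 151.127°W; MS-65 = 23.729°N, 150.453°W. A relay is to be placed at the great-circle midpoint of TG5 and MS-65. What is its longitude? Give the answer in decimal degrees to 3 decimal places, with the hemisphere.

150.789°W

Bx = cos φ₂ cos Δλ = 0.915396,  By = cos φ₂ sin Δλ = 0.010769
φₘ = atan2(sin φ₁ + sin φ₂, √((cos φ₁ + Bx)² + By²)) = 24.17087°
λₘ = λ₁ + atan2(By, cos φ₁ + Bx) = -150.78883°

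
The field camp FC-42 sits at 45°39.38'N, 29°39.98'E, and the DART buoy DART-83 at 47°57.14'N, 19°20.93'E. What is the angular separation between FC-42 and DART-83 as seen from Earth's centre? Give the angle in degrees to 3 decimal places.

FC-42: φ = +45.65633°, λ = +29.66633°
DART-83: φ = +47.95233°, λ = +19.34883°
Δφ = 2.2960°,  Δλ = -10.3175°
a = sin²(Δφ/2) + cos φ₁ cos φ₂ sin²(Δλ/2) = 0.004186
c = 2·arcsin(√a) = 0.129491 rad = 7.4193°

7.419°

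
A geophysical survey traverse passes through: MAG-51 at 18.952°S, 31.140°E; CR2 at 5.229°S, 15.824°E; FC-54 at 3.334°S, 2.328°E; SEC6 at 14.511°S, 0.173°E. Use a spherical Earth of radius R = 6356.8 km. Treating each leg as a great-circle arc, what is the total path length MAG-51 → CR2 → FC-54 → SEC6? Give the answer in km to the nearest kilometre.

5020 km

MAG-51→CR2: c = 0.353974 rad, d = 2250.14 km
CR2→FC-54: c = 0.237196 rad, d = 1507.80 km
FC-54→SEC6: c = 0.198571 rad, d = 1262.27 km
Total = 2250.14 + 1507.80 + 1262.27 = 5020.22 km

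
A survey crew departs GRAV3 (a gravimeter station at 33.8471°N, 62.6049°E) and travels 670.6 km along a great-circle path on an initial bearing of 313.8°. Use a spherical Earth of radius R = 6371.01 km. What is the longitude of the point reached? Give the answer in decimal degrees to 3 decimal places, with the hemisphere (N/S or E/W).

δ = d/R = 670.6/6371.01 = 0.105258 rad
φ₂ = arcsin(sin φ₁ cos δ + cos φ₁ sin δ cos θ)
   = arcsin(0.55698·0.99447 + 0.83053·0.10506·0.69214) = 37.90043°
λ₂ = λ₁ + atan2(sin θ sin δ cos φ₁, cos δ − sin φ₁ sin φ₂) = 57.09024°

57.090°E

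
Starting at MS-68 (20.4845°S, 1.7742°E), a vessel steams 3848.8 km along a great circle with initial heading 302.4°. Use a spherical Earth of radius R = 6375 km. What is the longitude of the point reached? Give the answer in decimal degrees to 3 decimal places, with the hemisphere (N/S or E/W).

26.868°W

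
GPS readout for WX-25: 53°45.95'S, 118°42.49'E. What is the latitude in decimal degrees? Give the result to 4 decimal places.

53.7658°S

53° + 45.95′/60 = 53 + 0.76583 = 53.7658°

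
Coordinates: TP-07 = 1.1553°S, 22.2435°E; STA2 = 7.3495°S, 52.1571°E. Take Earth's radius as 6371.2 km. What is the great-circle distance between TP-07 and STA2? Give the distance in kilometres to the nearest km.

3386 km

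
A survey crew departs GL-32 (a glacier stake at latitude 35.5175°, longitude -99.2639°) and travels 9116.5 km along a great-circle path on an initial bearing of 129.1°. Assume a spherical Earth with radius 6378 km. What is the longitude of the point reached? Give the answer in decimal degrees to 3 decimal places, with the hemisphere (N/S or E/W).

41.123°W

δ = d/R = 9116.5/6378 = 1.429367 rad
φ₂ = arcsin(sin φ₁ cos δ + cos φ₁ sin δ cos θ)
   = arcsin(0.58095·0.14096 + 0.81394·0.99002·-0.63068) = -25.23396°
λ₂ = λ₁ + atan2(sin θ sin δ cos φ₁, cos δ − sin φ₁ sin φ₂) = -41.12315°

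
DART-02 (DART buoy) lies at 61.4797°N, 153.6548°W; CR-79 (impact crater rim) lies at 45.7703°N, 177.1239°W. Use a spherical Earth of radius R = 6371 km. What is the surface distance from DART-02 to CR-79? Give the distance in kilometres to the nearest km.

2308 km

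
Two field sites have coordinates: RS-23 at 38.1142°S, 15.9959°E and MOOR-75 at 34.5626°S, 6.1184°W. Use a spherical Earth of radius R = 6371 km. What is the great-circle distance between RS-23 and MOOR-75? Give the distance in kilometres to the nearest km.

2015 km

Δφ = 3.5516°,  Δλ = -22.1143°
a = sin²(Δφ/2) + cos φ₁ cos φ₂ sin²(Δλ/2) = 0.024793
c = 2·arcsin(√a) = 0.316229 rad = 18.1186°
d = R·c = 6371 × 0.316229 = 2014.7 km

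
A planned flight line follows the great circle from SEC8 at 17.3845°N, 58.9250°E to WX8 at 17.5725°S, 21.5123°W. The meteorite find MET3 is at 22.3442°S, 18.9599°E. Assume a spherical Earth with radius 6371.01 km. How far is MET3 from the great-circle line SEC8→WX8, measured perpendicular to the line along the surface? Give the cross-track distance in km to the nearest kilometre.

δ₁₃ = central angle SEC8→MET3 = 0.972882 rad  (haversine)
θ₁₃ = bearing SEC8→MET3 = 225.955°,  θ₁₂ = bearing SEC8→WX8 = 250.363°
dₓₜ = R·arcsin(sin δ₁₃ · sin(θ₁₃ − θ₁₂)) = 6371.01·arcsin(0.82651·sin(-24.407°)) = -2220.604 km
|dₓₜ| = 2220.604 km

2221 km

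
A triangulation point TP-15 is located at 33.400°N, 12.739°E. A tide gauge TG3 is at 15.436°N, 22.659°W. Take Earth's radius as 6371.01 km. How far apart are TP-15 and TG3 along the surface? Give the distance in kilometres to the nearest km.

Δφ = -17.9640°,  Δλ = -35.3980°
a = sin²(Δφ/2) + cos φ₁ cos φ₂ sin²(Δλ/2) = 0.098753
c = 2·arcsin(√a) = 0.639333 rad = 36.6311°
d = R·c = 6371.01 × 0.639333 = 4073.2 km

4073 km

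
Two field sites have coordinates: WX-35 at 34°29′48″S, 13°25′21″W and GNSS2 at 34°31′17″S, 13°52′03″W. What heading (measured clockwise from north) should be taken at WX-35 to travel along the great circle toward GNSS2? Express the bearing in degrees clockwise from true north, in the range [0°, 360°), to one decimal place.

266.0°

WX-35: φ = -34.49667°, λ = -13.42250°
GNSS2: φ = -34.52139°, λ = -13.86750°
Δλ = -0.4450°
y = sin Δλ · cos φ₂ = -0.006399
x = cos φ₁ sin φ₂ − sin φ₁ cos φ₂ cos Δλ = -0.000446
θ = atan2(y, x) = -93.9830° → 266.0170° (mod 360°)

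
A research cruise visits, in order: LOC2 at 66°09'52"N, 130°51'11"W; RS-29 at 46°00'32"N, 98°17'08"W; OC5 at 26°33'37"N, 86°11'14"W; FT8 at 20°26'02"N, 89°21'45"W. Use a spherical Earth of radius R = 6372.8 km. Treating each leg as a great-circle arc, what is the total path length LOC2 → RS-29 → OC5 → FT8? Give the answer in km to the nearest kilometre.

6120 km

LOC2: φ = +66.16444°, λ = -130.85306°
RS-29: φ = +46.00889°, λ = -98.28556°
OC5: φ = +26.56028°, λ = -86.18722°
FT8: φ = +20.43389°, λ = -89.36250°
LOC2→RS-29: c = 0.463202 rad, d = 2951.89 km
RS-29→OC5: c = 0.378710 rad, d = 2413.45 km
OC5→FT8: c = 0.118373 rad, d = 754.37 km
Total = 2951.89 + 2413.45 + 754.37 = 6119.70 km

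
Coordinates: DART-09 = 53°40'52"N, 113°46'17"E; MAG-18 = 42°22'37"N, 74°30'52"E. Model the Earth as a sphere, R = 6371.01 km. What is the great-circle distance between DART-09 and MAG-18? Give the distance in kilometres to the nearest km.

3128 km

DART-09: φ = +53.68111°, λ = +113.77139°
MAG-18: φ = +42.37694°, λ = +74.51444°
Δφ = -11.3042°,  Δλ = -39.2569°
a = sin²(Δφ/2) + cos φ₁ cos φ₂ sin²(Δλ/2) = 0.059072
c = 2·arcsin(√a) = 0.491011 rad = 28.1329°
d = R·c = 6371.01 × 0.491011 = 3128.2 km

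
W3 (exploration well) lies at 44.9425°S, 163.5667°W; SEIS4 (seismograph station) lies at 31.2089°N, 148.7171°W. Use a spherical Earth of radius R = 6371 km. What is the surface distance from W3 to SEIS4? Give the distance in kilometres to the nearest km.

Δφ = 76.1514°,  Δλ = 14.8496°
a = sin²(Δφ/2) + cos φ₁ cos φ₂ sin²(Δλ/2) = 0.390431
c = 2·arcsin(√a) = 1.349865 rad = 77.3416°
d = R·c = 6371 × 1.349865 = 8600.0 km

8600 km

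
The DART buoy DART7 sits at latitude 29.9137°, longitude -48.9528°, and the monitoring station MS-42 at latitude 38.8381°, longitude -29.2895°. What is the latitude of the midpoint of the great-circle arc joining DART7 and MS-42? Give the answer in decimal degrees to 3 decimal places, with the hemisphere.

Bx = cos φ₂ cos Δλ = 0.733499,  By = cos φ₂ sin Δλ = 0.262101
φₘ = atan2(sin φ₁ + sin φ₂, √((cos φ₁ + Bx)² + By²)) = 34.77084°
λₘ = λ₁ + atan2(By, cos φ₁ + Bx) = -39.65122°

34.771°N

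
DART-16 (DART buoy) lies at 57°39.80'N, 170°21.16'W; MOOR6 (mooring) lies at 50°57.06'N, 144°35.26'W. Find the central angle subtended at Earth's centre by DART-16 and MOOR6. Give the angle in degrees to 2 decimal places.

16.33°

DART-16: φ = +57.66333°, λ = -170.35267°
MOOR6: φ = +50.95100°, λ = -144.58767°
Δφ = -6.7123°,  Δλ = 25.7650°
a = sin²(Δφ/2) + cos φ₁ cos φ₂ sin²(Δλ/2) = 0.020177
c = 2·arcsin(√a) = 0.285059 rad = 16.3327°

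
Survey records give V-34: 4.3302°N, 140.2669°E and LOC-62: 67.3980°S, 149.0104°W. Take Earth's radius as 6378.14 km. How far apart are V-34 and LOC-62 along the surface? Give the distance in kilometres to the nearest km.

9656 km

Δφ = -71.7282°,  Δλ = 70.7227°
a = sin²(Δφ/2) + cos φ₁ cos φ₂ sin²(Δλ/2) = 0.471593
c = 2·arcsin(√a) = 1.513951 rad = 86.7430°
d = R·c = 6378.14 × 1.513951 = 9656.2 km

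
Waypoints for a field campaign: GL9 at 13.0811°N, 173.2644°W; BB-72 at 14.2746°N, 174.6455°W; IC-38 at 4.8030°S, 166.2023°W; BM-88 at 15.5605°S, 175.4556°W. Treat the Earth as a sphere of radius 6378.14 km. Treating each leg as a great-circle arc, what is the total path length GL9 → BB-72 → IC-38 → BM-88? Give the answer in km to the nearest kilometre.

4087 km

GL9→BB-72: c = 0.031344 rad, d = 199.92 km
BB-72→IC-38: c = 0.363635 rad, d = 2319.31 km
IC-38→BM-88: c = 0.245837 rad, d = 1567.98 km
Total = 199.92 + 2319.31 + 1567.98 = 4087.21 km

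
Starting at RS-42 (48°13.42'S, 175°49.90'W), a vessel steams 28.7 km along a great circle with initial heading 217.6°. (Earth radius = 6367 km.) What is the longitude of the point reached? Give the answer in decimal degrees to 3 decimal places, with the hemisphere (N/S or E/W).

176.069°W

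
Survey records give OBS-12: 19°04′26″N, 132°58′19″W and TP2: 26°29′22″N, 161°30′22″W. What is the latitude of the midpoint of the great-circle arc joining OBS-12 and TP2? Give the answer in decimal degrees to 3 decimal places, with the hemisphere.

OBS-12: φ = +19.07389°, λ = -132.97194°
TP2: φ = +26.48944°, λ = -161.50611°
Bx = cos φ₂ cos Δλ = 0.786301,  By = cos φ₂ sin Δλ = -0.427534
φₘ = atan2(sin φ₁ + sin φ₂, √((cos φ₁ + Bx)² + By²)) = 23.42902°
λₘ = λ₁ + atan2(By, cos φ₁ + Bx) = -146.84251°

23.429°N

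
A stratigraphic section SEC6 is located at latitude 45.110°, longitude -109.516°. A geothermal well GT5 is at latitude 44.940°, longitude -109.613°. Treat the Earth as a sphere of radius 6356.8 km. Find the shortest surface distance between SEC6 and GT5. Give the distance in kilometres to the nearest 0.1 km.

20.3 km

Δφ = -0.1700°,  Δλ = -0.0970°
a = sin²(Δφ/2) + cos φ₁ cos φ₂ sin²(Δλ/2) = 0.000003
c = 2·arcsin(√a) = 0.003199 rad = 0.1833°
d = R·c = 6356.8 × 0.003199 = 20.3 km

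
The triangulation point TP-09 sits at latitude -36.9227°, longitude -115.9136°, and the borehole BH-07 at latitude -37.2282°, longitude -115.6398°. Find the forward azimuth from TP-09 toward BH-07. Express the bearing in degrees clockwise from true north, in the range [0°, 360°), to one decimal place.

Δλ = 0.2738°
y = sin Δλ · cos φ₂ = 0.003805
x = cos φ₁ sin φ₂ − sin φ₁ cos φ₂ cos Δλ = -0.005337
θ = atan2(y, x) = 144.5156° → 144.5156° (mod 360°)

144.5°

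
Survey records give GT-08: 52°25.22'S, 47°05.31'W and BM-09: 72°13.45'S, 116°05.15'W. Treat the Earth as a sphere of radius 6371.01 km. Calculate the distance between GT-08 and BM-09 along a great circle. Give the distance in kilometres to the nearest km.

GT-08: φ = -52.42033°, λ = -47.08850°
BM-09: φ = -72.22417°, λ = -116.08583°
Δφ = -19.8038°,  Δλ = -68.9973°
a = sin²(Δφ/2) + cos φ₁ cos φ₂ sin²(Δλ/2) = 0.089299
c = 2·arcsin(√a) = 0.606931 rad = 34.7746°
d = R·c = 6371.01 × 0.606931 = 3866.8 km

3867 km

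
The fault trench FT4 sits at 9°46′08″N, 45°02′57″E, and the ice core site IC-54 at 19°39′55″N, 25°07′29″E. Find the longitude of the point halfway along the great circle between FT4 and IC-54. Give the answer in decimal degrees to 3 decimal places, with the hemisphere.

FT4: φ = +9.76889°, λ = +45.04917°
IC-54: φ = +19.66528°, λ = +25.12472°
Bx = cos φ₂ cos Δλ = 0.885309,  By = cos φ₂ sin Δλ = -0.320905
φₘ = atan2(sin φ₁ + sin φ₂, √((cos φ₁ + Bx)² + By²)) = 14.93228°
λₘ = λ₁ + atan2(By, cos φ₁ + Bx) = 35.31580°

35.316°E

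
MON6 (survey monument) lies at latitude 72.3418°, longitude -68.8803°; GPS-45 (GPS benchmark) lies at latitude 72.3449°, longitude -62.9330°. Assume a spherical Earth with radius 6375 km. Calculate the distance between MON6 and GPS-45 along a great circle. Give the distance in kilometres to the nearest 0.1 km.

200.6 km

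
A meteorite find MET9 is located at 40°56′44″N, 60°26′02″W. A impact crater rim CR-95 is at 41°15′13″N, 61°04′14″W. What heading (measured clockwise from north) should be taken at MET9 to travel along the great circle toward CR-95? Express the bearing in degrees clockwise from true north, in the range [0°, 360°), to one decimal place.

302.9°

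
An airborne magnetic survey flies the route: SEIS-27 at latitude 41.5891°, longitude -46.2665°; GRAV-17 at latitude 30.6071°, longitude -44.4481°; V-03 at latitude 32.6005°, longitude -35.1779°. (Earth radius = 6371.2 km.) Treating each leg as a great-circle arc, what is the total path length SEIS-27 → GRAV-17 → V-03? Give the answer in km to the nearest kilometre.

2137 km

SEIS-27→GRAV-17: c = 0.193366 rad, d = 1231.98 km
GRAV-17→V-03: c = 0.142070 rad, d = 905.15 km
Total = 1231.98 + 905.15 = 2137.13 km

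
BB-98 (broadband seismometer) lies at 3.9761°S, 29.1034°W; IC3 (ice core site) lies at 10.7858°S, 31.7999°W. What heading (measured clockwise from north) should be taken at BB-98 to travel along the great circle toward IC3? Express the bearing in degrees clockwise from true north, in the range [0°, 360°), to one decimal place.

201.3°

Δλ = -2.6965°
y = sin Δλ · cos φ₂ = -0.046214
x = cos φ₁ sin φ₂ − sin φ₁ cos φ₂ cos Δλ = -0.118647
θ = atan2(y, x) = -158.7186° → 201.2814° (mod 360°)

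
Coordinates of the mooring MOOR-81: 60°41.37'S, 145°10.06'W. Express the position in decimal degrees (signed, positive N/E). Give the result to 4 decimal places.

-60.6895°, -145.1677°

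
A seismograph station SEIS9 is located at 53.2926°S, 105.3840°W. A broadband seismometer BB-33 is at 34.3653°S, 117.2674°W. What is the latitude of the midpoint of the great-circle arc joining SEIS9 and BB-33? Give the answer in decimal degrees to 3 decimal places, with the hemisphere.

43.979°S

Bx = cos φ₂ cos Δλ = 0.807765,  By = cos φ₂ sin Δλ = -0.169978
φₘ = atan2(sin φ₁ + sin φ₂, √((cos φ₁ + Bx)² + By²)) = -43.97919°
λₘ = λ₁ + atan2(By, cos φ₁ + Bx) = -112.27978°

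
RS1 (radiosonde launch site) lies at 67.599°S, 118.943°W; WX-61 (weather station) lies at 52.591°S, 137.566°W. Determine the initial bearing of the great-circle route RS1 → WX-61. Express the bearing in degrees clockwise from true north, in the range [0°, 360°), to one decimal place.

Δλ = -18.6230°
y = sin Δλ · cos φ₂ = -0.193999
x = cos φ₁ sin φ₂ − sin φ₁ cos φ₂ cos Δλ = 0.229546
θ = atan2(y, x) = -40.2026° → 319.7974° (mod 360°)

319.8°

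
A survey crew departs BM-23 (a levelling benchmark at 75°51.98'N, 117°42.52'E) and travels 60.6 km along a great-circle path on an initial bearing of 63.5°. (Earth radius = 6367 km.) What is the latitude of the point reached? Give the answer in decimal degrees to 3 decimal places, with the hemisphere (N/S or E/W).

BM-23: φ = +75.86633°, λ = +117.70867°
δ = d/R = 60.6/6367 = 0.009518 rad
φ₂ = arcsin(sin φ₁ cos δ + cos φ₁ sin δ cos θ)
   = arcsin(0.96973·0.99995 + 0.24418·0.00952·0.44620) = 76.10126°
λ₂ = λ₁ + atan2(sin θ sin δ cos φ₁, cos δ − sin φ₁ sin φ₂) = 119.74079°

76.101°N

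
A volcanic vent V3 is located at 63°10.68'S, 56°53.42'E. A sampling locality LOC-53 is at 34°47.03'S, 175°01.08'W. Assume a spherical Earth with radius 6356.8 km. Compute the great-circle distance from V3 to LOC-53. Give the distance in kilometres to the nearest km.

V3: φ = -63.17800°, λ = +56.89033°
LOC-53: φ = -34.78383°, λ = -175.01800°
Δφ = 28.3942°,  Δλ = 128.0917°
a = sin²(Δφ/2) + cos φ₁ cos φ₂ sin²(Δλ/2) = 0.359760
c = 2·arcsin(√a) = 1.286503 rad = 73.7112°
d = R·c = 6356.8 × 1.286503 = 8178.0 km

8178 km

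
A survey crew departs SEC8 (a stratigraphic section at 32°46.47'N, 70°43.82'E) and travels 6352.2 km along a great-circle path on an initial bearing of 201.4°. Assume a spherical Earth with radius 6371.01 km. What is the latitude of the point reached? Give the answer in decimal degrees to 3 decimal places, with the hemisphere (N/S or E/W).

21.325°S

SEC8: φ = +32.77450°, λ = +70.73033°
δ = d/R = 6352.2/6371.01 = 0.997048 rad
φ₂ = arcsin(sin φ₁ cos δ + cos φ₁ sin δ cos θ)
   = arcsin(0.54133·0.54278 + 0.84081·0.83987·-0.93106) = -21.32495°
λ₂ = λ₁ + atan2(sin θ sin δ cos φ₁, cos δ − sin φ₁ sin φ₂) = 51.52384°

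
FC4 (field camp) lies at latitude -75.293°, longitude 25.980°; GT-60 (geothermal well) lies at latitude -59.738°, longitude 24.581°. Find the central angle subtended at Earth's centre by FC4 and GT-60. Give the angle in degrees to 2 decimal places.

15.56°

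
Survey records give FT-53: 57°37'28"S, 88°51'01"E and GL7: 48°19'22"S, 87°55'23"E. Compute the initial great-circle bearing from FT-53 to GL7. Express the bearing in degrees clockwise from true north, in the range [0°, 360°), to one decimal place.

FT-53: φ = -57.62444°, λ = +88.85028°
GL7: φ = -48.32278°, λ = +87.92306°
Δλ = -0.9272°
y = sin Δλ · cos φ₂ = -0.010760
x = cos φ₁ sin φ₂ − sin φ₁ cos φ₂ cos Δλ = 0.161559
θ = atan2(y, x) = -3.8104° → 356.1896° (mod 360°)

356.2°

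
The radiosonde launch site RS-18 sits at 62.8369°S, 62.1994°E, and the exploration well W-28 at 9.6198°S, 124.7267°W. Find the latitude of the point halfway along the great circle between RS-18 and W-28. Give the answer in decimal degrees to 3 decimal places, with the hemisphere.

Bx = cos φ₂ cos Δλ = -0.978743,  By = cos φ₂ sin Δλ = 0.118893
φₘ = atan2(sin φ₁ + sin φ₂, √((cos φ₁ + Bx)² + By²)) = -63.12474°
λₘ = λ₁ + atan2(By, cos φ₁ + Bx) = -130.62650°

63.125°S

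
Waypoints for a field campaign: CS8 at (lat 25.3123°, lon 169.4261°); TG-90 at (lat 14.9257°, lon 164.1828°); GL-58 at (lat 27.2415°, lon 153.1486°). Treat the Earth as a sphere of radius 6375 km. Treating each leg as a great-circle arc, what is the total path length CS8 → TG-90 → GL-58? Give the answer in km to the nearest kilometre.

3062 km

CS8→TG-90: c = 0.200543 rad, d = 1278.46 km
TG-90→GL-58: c = 0.279821 rad, d = 1783.86 km
Total = 1278.46 + 1783.86 = 3062.32 km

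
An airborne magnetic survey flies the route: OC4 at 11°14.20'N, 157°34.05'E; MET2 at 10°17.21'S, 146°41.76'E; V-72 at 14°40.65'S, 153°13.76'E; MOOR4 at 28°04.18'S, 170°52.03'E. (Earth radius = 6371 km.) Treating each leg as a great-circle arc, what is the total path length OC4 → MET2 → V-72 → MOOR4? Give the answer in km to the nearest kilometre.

5890 km

OC4: φ = +11.23667°, λ = +157.56750°
MET2: φ = -10.28683°, λ = +146.69600°
V-72: φ = -14.67750°, λ = +153.22933°
MOOR4: φ = -28.06967°, λ = +170.86717°
OC4→MET2: c = 0.420348 rad, d = 2678.04 km
MET2→V-72: c = 0.135129 rad, d = 860.91 km
V-72→MOOR4: c = 0.369020 rad, d = 2351.03 km
Total = 2678.04 + 860.91 + 2351.03 = 5889.97 km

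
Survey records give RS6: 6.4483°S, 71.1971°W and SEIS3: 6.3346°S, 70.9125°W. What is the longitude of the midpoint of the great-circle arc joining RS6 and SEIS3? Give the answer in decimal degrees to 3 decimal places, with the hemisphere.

Bx = cos φ₂ cos Δλ = 0.993882,  By = cos φ₂ sin Δλ = 0.004937
φₘ = atan2(sin φ₁ + sin φ₂, √((cos φ₁ + Bx)² + By²)) = -6.39147°
λₘ = λ₁ + atan2(By, cos φ₁ + Bx) = -71.05478°

71.055°W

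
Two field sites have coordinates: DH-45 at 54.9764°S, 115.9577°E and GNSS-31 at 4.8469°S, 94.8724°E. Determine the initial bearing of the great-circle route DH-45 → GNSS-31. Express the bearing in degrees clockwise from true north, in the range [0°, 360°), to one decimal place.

Δλ = -21.0853°
y = sin Δλ · cos φ₂ = -0.358471
x = cos φ₁ sin φ₂ − sin φ₁ cos φ₂ cos Δλ = 0.712862
θ = atan2(y, x) = -26.6961° → 333.3039° (mod 360°)

333.3°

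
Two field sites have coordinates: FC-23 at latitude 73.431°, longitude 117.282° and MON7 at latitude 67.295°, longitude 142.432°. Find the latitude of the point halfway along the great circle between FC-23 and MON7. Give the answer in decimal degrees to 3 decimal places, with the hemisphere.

Bx = cos φ₂ cos Δλ = 0.349394,  By = cos φ₂ sin Δλ = 0.164040
φₘ = atan2(sin φ₁ + sin φ₂, √((cos φ₁ + Bx)² + By²)) = 70.78921°
λₘ = λ₁ + atan2(By, cos φ₁ + Bx) = 131.77614°

70.789°N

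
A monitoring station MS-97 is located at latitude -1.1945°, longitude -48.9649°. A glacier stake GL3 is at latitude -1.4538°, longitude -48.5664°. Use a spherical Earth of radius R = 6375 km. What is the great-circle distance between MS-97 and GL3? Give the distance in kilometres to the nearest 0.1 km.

Δφ = -0.2593°,  Δλ = 0.3985°
a = sin²(Δφ/2) + cos φ₁ cos φ₂ sin²(Δλ/2) = 0.000017
c = 2·arcsin(√a) = 0.008296 rad = 0.4753°
d = R·c = 6375 × 0.008296 = 52.9 km

52.9 km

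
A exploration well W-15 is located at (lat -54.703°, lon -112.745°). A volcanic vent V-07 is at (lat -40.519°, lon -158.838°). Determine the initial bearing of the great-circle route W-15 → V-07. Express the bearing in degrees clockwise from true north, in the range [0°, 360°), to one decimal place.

275.7°

Δλ = -46.0930°
y = sin Δλ · cos φ₂ = -0.547692
x = cos φ₁ sin φ₂ − sin φ₁ cos φ₂ cos Δλ = 0.054865
θ = atan2(y, x) = -84.2795° → 275.7205° (mod 360°)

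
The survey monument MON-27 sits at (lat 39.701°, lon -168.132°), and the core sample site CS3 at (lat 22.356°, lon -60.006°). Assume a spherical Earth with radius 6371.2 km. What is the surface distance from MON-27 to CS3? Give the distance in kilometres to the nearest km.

9870 km

Δφ = -17.3450°,  Δλ = 108.1260°
a = sin²(Δφ/2) + cos φ₁ cos φ₂ sin²(Δλ/2) = 0.489202
c = 2·arcsin(√a) = 1.549199 rad = 88.7626°
d = R·c = 6371.2 × 1.549199 = 9870.3 km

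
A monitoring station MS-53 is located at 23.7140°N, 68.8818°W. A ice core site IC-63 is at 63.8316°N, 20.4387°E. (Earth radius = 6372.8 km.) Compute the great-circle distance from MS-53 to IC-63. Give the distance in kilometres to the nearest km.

Δφ = 40.1176°,  Δλ = 89.3205°
a = sin²(Δφ/2) + cos φ₁ cos φ₂ sin²(Δλ/2) = 0.317131
c = 2·arcsin(√a) = 1.196371 rad = 68.5470°
d = R·c = 6372.8 × 1.196371 = 7624.2 km

7624 km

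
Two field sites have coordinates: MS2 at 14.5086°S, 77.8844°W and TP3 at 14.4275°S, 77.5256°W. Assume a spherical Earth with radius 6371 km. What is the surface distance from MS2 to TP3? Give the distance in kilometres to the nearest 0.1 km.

Δφ = 0.0811°,  Δλ = 0.3588°
a = sin²(Δφ/2) + cos φ₁ cos φ₂ sin²(Δλ/2) = 0.000010
c = 2·arcsin(√a) = 0.006227 rad = 0.3568°
d = R·c = 6371 × 0.006227 = 39.7 km

39.7 km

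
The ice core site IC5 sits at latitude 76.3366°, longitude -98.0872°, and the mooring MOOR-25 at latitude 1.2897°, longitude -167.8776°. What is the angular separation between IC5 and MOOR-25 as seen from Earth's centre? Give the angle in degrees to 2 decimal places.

84.06°

Δφ = -75.0469°,  Δλ = -69.7904°
a = sin²(Δφ/2) + cos φ₁ cos φ₂ sin²(Δλ/2) = 0.448274
c = 2·arcsin(√a) = 1.467158 rad = 84.0620°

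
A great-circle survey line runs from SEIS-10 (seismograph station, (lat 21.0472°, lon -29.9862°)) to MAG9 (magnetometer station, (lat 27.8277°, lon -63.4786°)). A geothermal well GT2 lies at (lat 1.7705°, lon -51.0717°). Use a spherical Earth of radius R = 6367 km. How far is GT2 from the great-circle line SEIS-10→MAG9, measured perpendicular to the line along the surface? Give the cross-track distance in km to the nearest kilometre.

2674 km

δ₁₃ = central angle SEIS-10→GT2 = 0.491816 rad  (haversine)
θ₁₃ = bearing SEIS-10→GT2 = 229.594°,  θ₁₂ = bearing SEIS-10→MAG9 = 289.290°
dₓₜ = R·arcsin(sin δ₁₃ · sin(θ₁₃ − θ₁₂)) = 6367·arcsin(0.47223·sin(-59.696°)) = -2673.722 km
|dₓₜ| = 2673.722 km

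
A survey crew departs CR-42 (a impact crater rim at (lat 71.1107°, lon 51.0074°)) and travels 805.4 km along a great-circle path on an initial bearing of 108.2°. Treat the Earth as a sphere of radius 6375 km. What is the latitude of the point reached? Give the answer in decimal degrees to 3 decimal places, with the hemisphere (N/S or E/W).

67.799°N

δ = d/R = 805.4/6375 = 0.126337 rad
φ₂ = arcsin(sin φ₁ cos δ + cos φ₁ sin δ cos θ)
   = arcsin(0.94615·0.99203 + 0.32374·0.12600·-0.31233) = 67.79906°
λ₂ = λ₁ + atan2(sin θ sin δ cos φ₁, cos δ − sin φ₁ sin φ₂) = 69.47581°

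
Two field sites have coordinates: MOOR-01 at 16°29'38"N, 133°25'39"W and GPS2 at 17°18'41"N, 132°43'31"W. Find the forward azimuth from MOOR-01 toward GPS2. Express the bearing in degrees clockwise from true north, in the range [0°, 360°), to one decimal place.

MOOR-01: φ = +16.49389°, λ = -133.42750°
GPS2: φ = +17.31139°, λ = -132.72528°
Δλ = 0.7022°
y = sin Δλ · cos φ₂ = 0.011701
x = cos φ₁ sin φ₂ − sin φ₁ cos φ₂ cos Δλ = 0.014288
θ = atan2(y, x) = 39.3146° → 39.3146° (mod 360°)

39.3°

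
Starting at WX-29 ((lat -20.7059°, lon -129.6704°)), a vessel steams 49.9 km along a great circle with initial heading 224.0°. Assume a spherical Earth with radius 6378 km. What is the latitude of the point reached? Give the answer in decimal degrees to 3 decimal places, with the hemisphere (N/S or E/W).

21.028°S

δ = d/R = 49.9/6378 = 0.007824 rad
φ₂ = arcsin(sin φ₁ cos δ + cos φ₁ sin δ cos θ)
   = arcsin(-0.35357·0.99997 + 0.93541·0.00782·-0.71934) = -21.02804°
λ₂ = λ₁ + atan2(sin θ sin δ cos φ₁, cos δ − sin φ₁ sin φ₂) = -130.00401°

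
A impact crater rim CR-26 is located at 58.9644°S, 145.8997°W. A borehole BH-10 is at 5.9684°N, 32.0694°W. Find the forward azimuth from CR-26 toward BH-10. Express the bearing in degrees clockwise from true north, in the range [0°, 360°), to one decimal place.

107.7°

Δλ = 113.8303°
y = sin Δλ · cos φ₂ = 0.909788
x = cos φ₁ sin φ₂ − sin φ₁ cos φ₂ cos Δλ = -0.290706
θ = atan2(y, x) = 107.7203° → 107.7203° (mod 360°)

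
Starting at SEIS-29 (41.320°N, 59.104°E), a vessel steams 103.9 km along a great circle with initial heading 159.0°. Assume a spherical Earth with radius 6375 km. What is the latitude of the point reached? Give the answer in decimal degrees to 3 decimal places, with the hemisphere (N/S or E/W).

40.447°N

δ = d/R = 103.9/6375 = 0.016298 rad
φ₂ = arcsin(sin φ₁ cos δ + cos φ₁ sin δ cos θ)
   = arcsin(0.66026·0.99987 + 0.75103·0.01630·-0.93358) = 40.44737°
λ₂ = λ₁ + atan2(sin θ sin δ cos φ₁, cos δ − sin φ₁ sin φ₂) = 59.54373°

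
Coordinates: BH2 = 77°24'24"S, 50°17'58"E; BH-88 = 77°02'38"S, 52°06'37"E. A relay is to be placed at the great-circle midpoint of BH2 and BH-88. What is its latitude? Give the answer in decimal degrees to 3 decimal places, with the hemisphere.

77.227°S

BH2: φ = -77.40667°, λ = +50.29944°
BH-88: φ = -77.04389°, λ = +52.11028°
Bx = cos φ₂ cos Δλ = 0.224093,  By = cos φ₂ sin Δλ = 0.007085
φₘ = atan2(sin φ₁ + sin φ₂, √((cos φ₁ + Bx)² + By²)) = -77.22682°
λₘ = λ₁ + atan2(By, cos φ₁ + Bx) = 51.21750°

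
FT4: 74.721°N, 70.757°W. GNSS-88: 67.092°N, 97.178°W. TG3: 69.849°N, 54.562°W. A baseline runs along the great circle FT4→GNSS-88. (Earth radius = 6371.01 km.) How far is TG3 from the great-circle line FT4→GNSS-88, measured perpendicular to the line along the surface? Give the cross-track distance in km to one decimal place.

694.4 km

δ₁₃ = central angle FT4→TG3 = 0.120201 rad  (haversine)
θ₁₃ = bearing FT4→TG3 = 126.748°,  θ₁₂ = bearing FT4→GNSS-88 = 241.629°
dₓₜ = R·arcsin(sin δ₁₃ · sin(θ₁₃ − θ₁₂)) = 6371.01·arcsin(0.11991·sin(-114.881°)) = -694.426 km
|dₓₜ| = 694.426 km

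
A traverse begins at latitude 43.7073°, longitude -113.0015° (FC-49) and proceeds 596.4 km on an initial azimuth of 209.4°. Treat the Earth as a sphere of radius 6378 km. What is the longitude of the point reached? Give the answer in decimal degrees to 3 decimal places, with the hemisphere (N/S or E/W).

116.382°W

δ = d/R = 596.4/6378 = 0.093509 rad
φ₂ = arcsin(sin φ₁ cos δ + cos φ₁ sin δ cos θ)
   = arcsin(0.69097·0.99563 + 0.72288·0.09337·-0.87121) = 38.98754°
λ₂ = λ₁ + atan2(sin θ sin δ cos φ₁, cos δ − sin φ₁ sin φ₂) = -116.38224°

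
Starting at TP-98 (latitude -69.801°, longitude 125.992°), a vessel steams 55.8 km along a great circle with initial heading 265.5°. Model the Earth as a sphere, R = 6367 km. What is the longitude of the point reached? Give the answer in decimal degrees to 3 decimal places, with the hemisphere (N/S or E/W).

124.540°E

δ = d/R = 55.8/6367 = 0.008764 rad
φ₂ = arcsin(sin φ₁ cos δ + cos φ₁ sin δ cos θ)
   = arcsin(-0.93850·0.99996 + 0.34528·0.00876·-0.07846) = -69.83444°
λ₂ = λ₁ + atan2(sin θ sin δ cos φ₁, cos δ − sin φ₁ sin φ₂) = 124.53976°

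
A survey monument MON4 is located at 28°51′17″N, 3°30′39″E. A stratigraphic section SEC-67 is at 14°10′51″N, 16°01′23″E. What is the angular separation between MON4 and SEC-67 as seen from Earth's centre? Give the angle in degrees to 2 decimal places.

18.70°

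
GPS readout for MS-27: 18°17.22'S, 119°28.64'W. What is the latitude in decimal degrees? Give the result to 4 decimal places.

18.2870°S

18° + 17.22′/60 = 18 + 0.28700 = 18.2870°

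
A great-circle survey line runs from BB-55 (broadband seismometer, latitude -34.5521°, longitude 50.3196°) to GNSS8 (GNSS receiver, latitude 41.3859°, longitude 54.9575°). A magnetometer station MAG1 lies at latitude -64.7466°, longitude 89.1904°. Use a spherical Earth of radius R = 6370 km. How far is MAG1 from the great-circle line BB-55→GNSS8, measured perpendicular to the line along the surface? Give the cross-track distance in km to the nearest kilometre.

δ₁₃ = central angle BB-55→MAG1 = 0.665648 rad  (haversine)
θ₁₃ = bearing BB-55→MAG1 = 154.308°,  θ₁₂ = bearing BB-55→GNSS8 = 3.584°
dₓₜ = R·arcsin(sin δ₁₃ · sin(θ₁₃ − θ₁₂)) = 6370·arcsin(0.61757·sin(150.725°)) = 1954.230 km
|dₓₜ| = 1954.230 km

1954 km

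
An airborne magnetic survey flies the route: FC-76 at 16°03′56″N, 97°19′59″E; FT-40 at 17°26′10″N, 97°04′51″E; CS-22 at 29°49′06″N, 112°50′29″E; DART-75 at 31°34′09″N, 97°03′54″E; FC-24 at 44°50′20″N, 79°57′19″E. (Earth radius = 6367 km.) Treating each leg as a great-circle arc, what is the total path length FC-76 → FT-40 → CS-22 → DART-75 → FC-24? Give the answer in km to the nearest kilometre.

FC-76: φ = +16.06556°, λ = +97.33306°
FT-40: φ = +17.43611°, λ = +97.08083°
CS-22: φ = +29.81833°, λ = +112.84139°
DART-75: φ = +31.56917°, λ = +97.06500°
FC-24: φ = +44.83889°, λ = +79.95528°
FC-76→FT-40: c = 0.024289 rad, d = 154.65 km
FT-40→CS-22: c = 0.331301 rad, d = 2109.39 km
CS-22→DART-75: c = 0.238526 rad, d = 1518.70 km
DART-75→FC-24: c = 0.328391 rad, d = 2090.87 km
Total = 154.65 + 2109.39 + 1518.70 + 2090.87 = 5873.60 km

5874 km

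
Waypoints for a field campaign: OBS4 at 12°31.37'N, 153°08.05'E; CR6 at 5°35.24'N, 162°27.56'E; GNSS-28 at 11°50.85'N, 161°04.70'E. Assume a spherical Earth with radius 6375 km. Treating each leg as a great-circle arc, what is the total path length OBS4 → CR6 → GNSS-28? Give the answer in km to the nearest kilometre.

1995 km

OBS4: φ = +12.52283°, λ = +153.13417°
CR6: φ = +5.58733°, λ = +162.45933°
GNSS-28: φ = +11.84750°, λ = +161.07833°
OBS4→CR6: c = 0.201122 rad, d = 1282.15 km
CR6→GNSS-28: c = 0.111825 rad, d = 712.89 km
Total = 1282.15 + 712.89 = 1995.04 km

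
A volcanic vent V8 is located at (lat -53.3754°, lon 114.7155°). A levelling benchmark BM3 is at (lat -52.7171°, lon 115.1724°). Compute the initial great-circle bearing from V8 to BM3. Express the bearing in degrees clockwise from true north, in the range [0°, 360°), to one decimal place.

Δλ = 0.4569°
y = sin Δλ · cos φ₂ = 0.004830
x = cos φ₁ sin φ₂ − sin φ₁ cos φ₂ cos Δλ = 0.011474
θ = atan2(y, x) = 22.8310° → 22.8310° (mod 360°)

22.8°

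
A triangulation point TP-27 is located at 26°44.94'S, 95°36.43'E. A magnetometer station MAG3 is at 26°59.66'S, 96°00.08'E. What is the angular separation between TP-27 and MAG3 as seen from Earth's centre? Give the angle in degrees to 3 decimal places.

0.429°

TP-27: φ = -26.74900°, λ = +95.60717°
MAG3: φ = -26.99433°, λ = +96.00133°
Δφ = -0.2453°,  Δλ = 0.3942°
a = sin²(Δφ/2) + cos φ₁ cos φ₂ sin²(Δλ/2) = 0.000014
c = 2·arcsin(√a) = 0.007483 rad = 0.4287°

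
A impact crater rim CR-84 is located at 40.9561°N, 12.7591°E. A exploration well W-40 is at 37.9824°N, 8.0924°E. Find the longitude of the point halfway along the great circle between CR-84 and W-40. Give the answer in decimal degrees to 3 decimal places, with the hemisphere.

Bx = cos φ₂ cos Δλ = 0.785587,  By = cos φ₂ sin Δλ = -0.064127
φₘ = atan2(sin φ₁ + sin φ₂, √((cos φ₁ + Bx)² + By²)) = 39.49256°
λₘ = λ₁ + atan2(By, cos φ₁ + Bx) = 10.37585°

10.376°E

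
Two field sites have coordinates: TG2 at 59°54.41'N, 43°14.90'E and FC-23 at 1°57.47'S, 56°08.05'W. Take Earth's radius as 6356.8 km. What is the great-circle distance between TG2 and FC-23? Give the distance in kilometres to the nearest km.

10694 km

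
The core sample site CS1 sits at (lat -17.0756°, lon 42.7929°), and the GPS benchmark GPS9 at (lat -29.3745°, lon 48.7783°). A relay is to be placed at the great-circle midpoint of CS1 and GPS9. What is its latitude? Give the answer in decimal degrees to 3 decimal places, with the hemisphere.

Bx = cos φ₂ cos Δλ = 0.866682,  By = cos φ₂ sin Δλ = 0.090869
φₘ = atan2(sin φ₁ + sin φ₂, √((cos φ₁ + Bx)² + By²)) = -23.25334°
λₘ = λ₁ + atan2(By, cos φ₁ + Bx) = 45.64711°

23.253°S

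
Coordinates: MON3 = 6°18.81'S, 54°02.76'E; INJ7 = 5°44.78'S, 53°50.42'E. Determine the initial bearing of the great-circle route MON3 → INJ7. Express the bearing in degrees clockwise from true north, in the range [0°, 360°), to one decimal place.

MON3: φ = -6.31350°, λ = +54.04600°
INJ7: φ = -5.74633°, λ = +53.84033°
Δλ = -0.2057°
y = sin Δλ · cos φ₂ = -0.003572
x = cos φ₁ sin φ₂ − sin φ₁ cos φ₂ cos Δλ = 0.009898
θ = atan2(y, x) = -19.8410° → 340.1590° (mod 360°)

340.2°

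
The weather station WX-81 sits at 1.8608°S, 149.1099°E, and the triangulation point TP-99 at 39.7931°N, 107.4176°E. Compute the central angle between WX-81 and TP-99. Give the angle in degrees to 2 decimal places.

56.45°

Δφ = 41.6539°,  Δλ = -41.6923°
a = sin²(Δφ/2) + cos φ₁ cos φ₂ sin²(Δλ/2) = 0.223664
c = 2·arcsin(√a) = 0.985230 rad = 56.4495°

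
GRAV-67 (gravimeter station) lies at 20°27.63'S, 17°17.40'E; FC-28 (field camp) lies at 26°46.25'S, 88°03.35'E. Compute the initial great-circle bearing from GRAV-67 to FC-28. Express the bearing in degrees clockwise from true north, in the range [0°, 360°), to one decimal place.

GRAV-67: φ = -20.46050°, λ = +17.29000°
FC-28: φ = -26.77083°, λ = +88.05583°
Δλ = 70.7658°
y = sin Δλ · cos φ₂ = 0.842978
x = cos φ₁ sin φ₂ − sin φ₁ cos φ₂ cos Δλ = -0.319194
θ = atan2(y, x) = 110.7392° → 110.7392° (mod 360°)

110.7°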